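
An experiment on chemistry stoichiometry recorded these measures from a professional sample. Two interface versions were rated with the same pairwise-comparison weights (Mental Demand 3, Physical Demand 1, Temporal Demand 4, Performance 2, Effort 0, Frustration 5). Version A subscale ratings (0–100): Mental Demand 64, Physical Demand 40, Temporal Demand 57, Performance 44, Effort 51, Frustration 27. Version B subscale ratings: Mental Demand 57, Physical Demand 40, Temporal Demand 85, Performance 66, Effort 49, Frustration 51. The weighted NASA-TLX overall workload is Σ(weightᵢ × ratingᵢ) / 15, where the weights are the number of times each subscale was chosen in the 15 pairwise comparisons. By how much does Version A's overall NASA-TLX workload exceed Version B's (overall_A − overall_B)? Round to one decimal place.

-17.0

Version A weighted sum = 3·64 + 1·40 + 4·57 + 2·44 + 0·51 + 5·27 = 192 + 40 + 228 + 88 + 0 + 135 = 683; overall_A = 683/15 = 45.5333.
Version B weighted sum = 3·57 + 1·40 + 4·85 + 2·66 + 0·49 + 5·51 = 171 + 40 + 340 + 132 + 0 + 255 = 938; overall_B = 938/15 = 62.5333.
Difference = 45.5333 − 62.5333 = -17.0000 ≈ -17.0.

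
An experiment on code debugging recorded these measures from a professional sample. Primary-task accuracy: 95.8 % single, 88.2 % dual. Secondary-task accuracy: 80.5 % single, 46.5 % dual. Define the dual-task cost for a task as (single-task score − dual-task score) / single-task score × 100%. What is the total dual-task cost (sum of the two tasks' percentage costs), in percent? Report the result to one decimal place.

50.2

Primary cost = (95.8 − 88.2) / 95.8 × 100% = 7.9332%.
Secondary cost = (80.5 − 46.5) / 80.5 × 100% = 42.2360%.
Total = 7.9332% + 42.2360% = 50.1692% ≈ 50.2%.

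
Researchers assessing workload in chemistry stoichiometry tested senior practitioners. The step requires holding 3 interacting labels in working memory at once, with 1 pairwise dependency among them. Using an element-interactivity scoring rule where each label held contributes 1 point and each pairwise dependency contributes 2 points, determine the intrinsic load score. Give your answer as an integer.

5

Element contribution: 3 × 1 = 3.
Interaction contribution: 1 × 2 = 2.
Intrinsic load = 3 + 2 = 5.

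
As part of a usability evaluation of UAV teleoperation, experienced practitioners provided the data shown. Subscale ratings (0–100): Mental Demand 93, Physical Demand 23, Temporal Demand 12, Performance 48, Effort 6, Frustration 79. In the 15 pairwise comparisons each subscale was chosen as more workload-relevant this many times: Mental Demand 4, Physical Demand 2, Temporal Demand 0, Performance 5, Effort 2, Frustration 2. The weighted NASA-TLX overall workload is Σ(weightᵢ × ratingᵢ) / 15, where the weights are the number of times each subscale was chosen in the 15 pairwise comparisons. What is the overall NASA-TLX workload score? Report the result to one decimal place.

55.2

The tallies are the weights (they sum to 15).
Weighted sum = 4·93 + 2·23 + 0·12 + 5·48 + 2·6 + 2·79
            = 372 + 46 + 0 + 240 + 12 + 158 = 828.
Overall workload = 828 / 15 = 55.2000 ≈ 55.2.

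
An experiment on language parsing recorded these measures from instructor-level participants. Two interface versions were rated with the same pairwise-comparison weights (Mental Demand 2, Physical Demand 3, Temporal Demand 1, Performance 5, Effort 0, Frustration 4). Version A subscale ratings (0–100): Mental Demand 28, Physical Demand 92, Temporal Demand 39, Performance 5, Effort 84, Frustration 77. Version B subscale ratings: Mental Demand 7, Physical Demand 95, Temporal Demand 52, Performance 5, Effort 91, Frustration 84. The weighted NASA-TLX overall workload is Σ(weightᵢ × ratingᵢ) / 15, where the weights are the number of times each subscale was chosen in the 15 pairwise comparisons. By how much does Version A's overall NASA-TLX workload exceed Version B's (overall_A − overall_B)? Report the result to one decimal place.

-0.5

Version A weighted sum = 2·28 + 3·92 + 1·39 + 5·5 + 0·84 + 4·77 = 56 + 276 + 39 + 25 + 0 + 308 = 704; overall_A = 704/15 = 46.9333.
Version B weighted sum = 2·7 + 3·95 + 1·52 + 5·5 + 0·91 + 4·84 = 14 + 285 + 52 + 25 + 0 + 336 = 712; overall_B = 712/15 = 47.4667.
Difference = 46.9333 − 47.4667 = -0.5334 ≈ -0.5.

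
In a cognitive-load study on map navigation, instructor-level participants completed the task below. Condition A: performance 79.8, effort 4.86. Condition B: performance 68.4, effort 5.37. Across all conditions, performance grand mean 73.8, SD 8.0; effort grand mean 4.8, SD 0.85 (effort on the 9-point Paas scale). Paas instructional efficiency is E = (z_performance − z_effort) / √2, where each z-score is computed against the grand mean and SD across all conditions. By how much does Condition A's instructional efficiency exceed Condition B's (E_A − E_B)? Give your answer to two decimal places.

Condition A: z_P = (79.8 − 73.8)/8.0 = 0.7500; z_E = (4.86 − 4.8)/0.85 = 0.0706; E_A = (0.7500 − 0.0706)/√2 = 0.4804.
Condition B: z_P = (68.4 − 73.8)/8.0 = -0.6750; z_E = (5.37 − 4.8)/0.85 = 0.6706; E_B = (-0.6750 − 0.6706)/√2 = -0.9515.
E_A − E_B = 0.4804 − (-0.9515) = 1.4319 ≈ 1.43.

1.43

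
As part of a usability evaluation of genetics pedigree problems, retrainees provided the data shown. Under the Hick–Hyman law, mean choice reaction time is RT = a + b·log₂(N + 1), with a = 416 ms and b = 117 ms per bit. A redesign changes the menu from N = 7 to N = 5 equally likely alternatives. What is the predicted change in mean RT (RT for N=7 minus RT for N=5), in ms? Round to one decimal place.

48.6

RT(7) = 416 + 117·log₂(8) = 416 + 117·3.0000 = 767.0000 ms.
RT(5) = 416 + 117·log₂(6) = 416 + 117·2.5850 = 718.4450 ms.
Difference = 767.0000 − 718.4450 = 48.5550 ≈ 48.6 ms.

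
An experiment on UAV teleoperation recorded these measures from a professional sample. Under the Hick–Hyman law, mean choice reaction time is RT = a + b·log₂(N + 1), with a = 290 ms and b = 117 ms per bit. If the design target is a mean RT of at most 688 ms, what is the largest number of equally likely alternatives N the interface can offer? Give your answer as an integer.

Set 290 + 117·log₂(N + 1) ≤ 688.
log₂(N + 1) ≤ (688 − 290) / 117 = 3.4017.
N + 1 ≤ 2^3.4017 = 10.5685.
N ≤ 9.5685, so the largest integer N is 9.

9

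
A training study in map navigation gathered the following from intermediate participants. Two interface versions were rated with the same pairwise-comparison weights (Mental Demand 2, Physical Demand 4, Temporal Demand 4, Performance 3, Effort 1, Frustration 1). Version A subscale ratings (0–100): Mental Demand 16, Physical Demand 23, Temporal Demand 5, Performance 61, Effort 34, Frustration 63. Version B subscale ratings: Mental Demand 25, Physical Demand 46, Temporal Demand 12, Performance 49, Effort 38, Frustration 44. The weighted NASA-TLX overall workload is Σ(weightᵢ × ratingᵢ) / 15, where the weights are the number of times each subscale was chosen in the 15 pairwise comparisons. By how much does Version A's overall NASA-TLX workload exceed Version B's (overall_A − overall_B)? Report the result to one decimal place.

-5.8

Version A weighted sum = 2·16 + 4·23 + 4·5 + 3·61 + 1·34 + 1·63 = 32 + 92 + 20 + 183 + 34 + 63 = 424; overall_A = 424/15 = 28.2667.
Version B weighted sum = 2·25 + 4·46 + 4·12 + 3·49 + 1·38 + 1·44 = 50 + 184 + 48 + 147 + 38 + 44 = 511; overall_B = 511/15 = 34.0667.
Difference = 28.2667 − 34.0667 = -5.8000 ≈ -5.8.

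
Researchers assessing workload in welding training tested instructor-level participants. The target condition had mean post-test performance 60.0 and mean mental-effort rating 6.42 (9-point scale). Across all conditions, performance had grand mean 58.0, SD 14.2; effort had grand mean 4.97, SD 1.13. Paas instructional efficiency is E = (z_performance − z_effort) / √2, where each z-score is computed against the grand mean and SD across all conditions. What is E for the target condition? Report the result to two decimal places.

z_performance = (60.0 − 58.0) / 14.2 = 2.0000 / 14.2 = 0.1408.
z_effort = (6.42 − 4.97) / 1.13 = 1.4500 / 1.13 = 1.2832.
z_P − z_E = 0.1408 − 1.2832 = -1.1424.
E = -1.1424 / √2 = -1.1424 / 1.41421 = -0.8078 ≈ -0.81.

-0.81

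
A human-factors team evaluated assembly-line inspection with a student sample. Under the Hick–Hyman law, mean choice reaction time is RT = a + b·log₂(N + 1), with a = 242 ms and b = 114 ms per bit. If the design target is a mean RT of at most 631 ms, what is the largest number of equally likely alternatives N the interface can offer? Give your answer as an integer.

9

Set 242 + 114·log₂(N + 1) ≤ 631.
log₂(N + 1) ≤ (631 − 242) / 114 = 3.4123.
N + 1 ≤ 2^3.4123 = 10.6464.
N ≤ 9.6464, so the largest integer N is 9.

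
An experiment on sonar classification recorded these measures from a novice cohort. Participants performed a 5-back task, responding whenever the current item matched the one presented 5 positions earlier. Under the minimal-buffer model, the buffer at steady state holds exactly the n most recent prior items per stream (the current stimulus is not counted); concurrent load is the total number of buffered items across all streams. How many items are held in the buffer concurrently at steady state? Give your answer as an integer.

5

The buffer holds the 5 most recent prior items.
Steady-state concurrent load = 5 items.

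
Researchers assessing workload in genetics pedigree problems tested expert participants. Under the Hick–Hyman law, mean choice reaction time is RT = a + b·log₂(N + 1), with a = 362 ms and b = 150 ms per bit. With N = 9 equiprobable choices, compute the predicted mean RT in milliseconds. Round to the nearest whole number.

860

log₂(9 + 1) = log₂(10) = 3.3219.
RT = 362 + 150 × 3.3219 = 362 + 498.2850 = 860.2850 ms.
≈ 860 ms.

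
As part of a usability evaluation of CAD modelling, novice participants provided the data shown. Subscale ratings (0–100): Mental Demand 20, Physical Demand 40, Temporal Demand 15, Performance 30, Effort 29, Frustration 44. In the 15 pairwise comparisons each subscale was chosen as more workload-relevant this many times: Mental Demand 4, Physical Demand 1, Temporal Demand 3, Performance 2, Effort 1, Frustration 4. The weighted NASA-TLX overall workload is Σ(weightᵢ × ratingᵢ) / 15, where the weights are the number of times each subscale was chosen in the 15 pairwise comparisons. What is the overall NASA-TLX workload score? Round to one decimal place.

28.7

The tallies are the weights (they sum to 15).
Weighted sum = 4·20 + 1·40 + 3·15 + 2·30 + 1·29 + 4·44
            = 80 + 40 + 45 + 60 + 29 + 176 = 430.
Overall workload = 430 / 15 = 28.6667 ≈ 28.7.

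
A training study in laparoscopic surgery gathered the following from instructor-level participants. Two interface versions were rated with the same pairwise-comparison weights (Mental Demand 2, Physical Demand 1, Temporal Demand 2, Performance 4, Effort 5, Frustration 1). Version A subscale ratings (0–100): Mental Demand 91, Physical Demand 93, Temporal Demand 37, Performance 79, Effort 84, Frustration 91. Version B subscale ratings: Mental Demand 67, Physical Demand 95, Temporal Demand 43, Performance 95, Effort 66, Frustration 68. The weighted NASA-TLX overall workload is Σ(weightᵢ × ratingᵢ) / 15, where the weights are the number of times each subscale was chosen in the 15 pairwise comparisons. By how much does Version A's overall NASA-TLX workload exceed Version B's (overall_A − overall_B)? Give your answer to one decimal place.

Version A weighted sum = 2·91 + 1·93 + 2·37 + 4·79 + 5·84 + 1·91 = 182 + 93 + 74 + 316 + 420 + 91 = 1176; overall_A = 1176/15 = 78.4000.
Version B weighted sum = 2·67 + 1·95 + 2·43 + 4·95 + 5·66 + 1·68 = 134 + 95 + 86 + 380 + 330 + 68 = 1093; overall_B = 1093/15 = 72.8667.
Difference = 78.4000 − 72.8667 = 5.5333 ≈ 5.5.

5.5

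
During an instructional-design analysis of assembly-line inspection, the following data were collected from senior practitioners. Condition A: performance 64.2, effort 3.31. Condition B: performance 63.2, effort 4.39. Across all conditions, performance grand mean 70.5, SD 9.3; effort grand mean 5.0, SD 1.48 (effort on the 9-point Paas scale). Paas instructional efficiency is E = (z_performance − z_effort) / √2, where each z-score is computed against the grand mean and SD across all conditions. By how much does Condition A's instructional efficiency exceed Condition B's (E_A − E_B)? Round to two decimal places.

Condition A: z_P = (64.2 − 70.5)/9.3 = -0.6774; z_E = (3.31 − 5.0)/1.48 = -1.1419; E_A = (-0.6774 − (-1.1419))/√2 = 0.3285.
Condition B: z_P = (63.2 − 70.5)/9.3 = -0.7849; z_E = (4.39 − 5.0)/1.48 = -0.4122; E_B = (-0.7849 − (-0.4122))/√2 = -0.2635.
E_A − E_B = 0.3285 − (-0.2635) = 0.5920 ≈ 0.59.

0.59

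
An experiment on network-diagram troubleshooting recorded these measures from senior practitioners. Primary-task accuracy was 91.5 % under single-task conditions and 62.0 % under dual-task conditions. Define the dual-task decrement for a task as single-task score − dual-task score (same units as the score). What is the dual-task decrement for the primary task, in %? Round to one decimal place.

Decrement = 91.5 − 62.0 = 29.5000 % ≈ 29.5 %.

29.5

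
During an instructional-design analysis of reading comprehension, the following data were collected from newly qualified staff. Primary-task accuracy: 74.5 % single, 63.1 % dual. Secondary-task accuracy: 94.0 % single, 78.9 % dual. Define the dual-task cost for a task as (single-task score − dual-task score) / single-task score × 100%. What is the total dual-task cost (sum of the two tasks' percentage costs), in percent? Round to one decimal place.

Primary cost = (74.5 − 63.1) / 74.5 × 100% = 15.3020%.
Secondary cost = (94.0 − 78.9) / 94.0 × 100% = 16.0638%.
Total = 15.3020% + 16.0638% = 31.3658% ≈ 31.4%.

31.4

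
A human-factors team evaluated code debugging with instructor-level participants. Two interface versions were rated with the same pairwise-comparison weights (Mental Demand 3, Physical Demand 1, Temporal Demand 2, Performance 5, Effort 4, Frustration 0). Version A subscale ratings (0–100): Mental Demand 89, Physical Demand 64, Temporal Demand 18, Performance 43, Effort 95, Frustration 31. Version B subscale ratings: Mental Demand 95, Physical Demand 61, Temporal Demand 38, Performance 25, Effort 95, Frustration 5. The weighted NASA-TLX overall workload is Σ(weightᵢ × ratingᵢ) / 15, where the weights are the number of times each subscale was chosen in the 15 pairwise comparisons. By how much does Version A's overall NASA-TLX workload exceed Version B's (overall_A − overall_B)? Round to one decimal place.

2.3

Version A weighted sum = 3·89 + 1·64 + 2·18 + 5·43 + 4·95 + 0·31 = 267 + 64 + 36 + 215 + 380 + 0 = 962; overall_A = 962/15 = 64.1333.
Version B weighted sum = 3·95 + 1·61 + 2·38 + 5·25 + 4·95 + 0·5 = 285 + 61 + 76 + 125 + 380 + 0 = 927; overall_B = 927/15 = 61.8000.
Difference = 64.1333 − 61.8000 = 2.3333 ≈ 2.3.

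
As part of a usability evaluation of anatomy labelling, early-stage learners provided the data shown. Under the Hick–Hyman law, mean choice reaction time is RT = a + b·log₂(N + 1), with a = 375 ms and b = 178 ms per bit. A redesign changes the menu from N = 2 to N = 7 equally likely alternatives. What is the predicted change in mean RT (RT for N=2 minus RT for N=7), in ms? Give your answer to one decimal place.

-251.9

RT(2) = 375 + 178·log₂(3) = 375 + 178·1.5850 = 657.1300 ms.
RT(7) = 375 + 178·log₂(8) = 375 + 178·3.0000 = 909.0000 ms.
Difference = 657.1300 − 909.0000 = -251.8700 ≈ -251.9 ms.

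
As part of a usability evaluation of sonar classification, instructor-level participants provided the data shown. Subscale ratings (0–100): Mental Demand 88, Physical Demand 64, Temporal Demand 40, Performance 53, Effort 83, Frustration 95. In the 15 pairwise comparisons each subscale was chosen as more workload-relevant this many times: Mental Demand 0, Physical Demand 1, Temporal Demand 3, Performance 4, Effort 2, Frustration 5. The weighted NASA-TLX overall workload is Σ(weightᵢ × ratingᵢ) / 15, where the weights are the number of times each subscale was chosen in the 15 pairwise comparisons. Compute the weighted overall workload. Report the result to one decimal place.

69.1

The tallies are the weights (they sum to 15).
Weighted sum = 0·88 + 1·64 + 3·40 + 4·53 + 2·83 + 5·95
            = 0 + 64 + 120 + 212 + 166 + 475 = 1037.
Overall workload = 1037 / 15 = 69.1333 ≈ 69.1.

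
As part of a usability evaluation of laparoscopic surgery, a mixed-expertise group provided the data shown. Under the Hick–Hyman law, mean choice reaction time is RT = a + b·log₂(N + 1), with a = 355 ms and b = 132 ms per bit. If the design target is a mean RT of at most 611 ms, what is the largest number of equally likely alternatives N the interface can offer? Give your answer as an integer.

2

Set 355 + 132·log₂(N + 1) ≤ 611.
log₂(N + 1) ≤ (611 − 355) / 132 = 1.9394.
N + 1 ≤ 2^1.9394 = 3.8355.
N ≤ 2.8355, so the largest integer N is 2.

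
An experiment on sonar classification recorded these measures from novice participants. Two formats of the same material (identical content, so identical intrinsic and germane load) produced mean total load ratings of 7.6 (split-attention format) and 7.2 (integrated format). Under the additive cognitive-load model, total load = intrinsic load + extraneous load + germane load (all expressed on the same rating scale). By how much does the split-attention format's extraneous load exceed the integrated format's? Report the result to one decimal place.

0.4

Intrinsic and germane load are equal across formats, so the difference in total load equals the difference in extraneous load.
Extraneous-load difference = 7.6 − 7.2 = 0.4.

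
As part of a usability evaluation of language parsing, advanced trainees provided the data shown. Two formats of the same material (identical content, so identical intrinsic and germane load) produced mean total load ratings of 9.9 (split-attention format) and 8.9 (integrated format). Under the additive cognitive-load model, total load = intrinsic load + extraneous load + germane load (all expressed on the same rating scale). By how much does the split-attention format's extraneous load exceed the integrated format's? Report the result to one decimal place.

1.0

Intrinsic and germane load are equal across formats, so the difference in total load equals the difference in extraneous load.
Extraneous-load difference = 9.9 − 8.9 = 1.0.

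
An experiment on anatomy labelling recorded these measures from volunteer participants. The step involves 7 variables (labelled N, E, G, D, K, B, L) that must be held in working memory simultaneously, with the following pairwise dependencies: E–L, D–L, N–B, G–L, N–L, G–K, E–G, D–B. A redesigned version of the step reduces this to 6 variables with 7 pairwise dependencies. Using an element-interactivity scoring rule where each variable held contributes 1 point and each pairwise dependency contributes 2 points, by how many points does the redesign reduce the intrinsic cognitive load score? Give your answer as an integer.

3

Original: 7 × 1 + 8 × 2 = 7 + 16 = 23.
Redesigned: 6 × 1 + 7 × 2 = 6 + 14 = 20.
Reduction = 23 − 20 = 3.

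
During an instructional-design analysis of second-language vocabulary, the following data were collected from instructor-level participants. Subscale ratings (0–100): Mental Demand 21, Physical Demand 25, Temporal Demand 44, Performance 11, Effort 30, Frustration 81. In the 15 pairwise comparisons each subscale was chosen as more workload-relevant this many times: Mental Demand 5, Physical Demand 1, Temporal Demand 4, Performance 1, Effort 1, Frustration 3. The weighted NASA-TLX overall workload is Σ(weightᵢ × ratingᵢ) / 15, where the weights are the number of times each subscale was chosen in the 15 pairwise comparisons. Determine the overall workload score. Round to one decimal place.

The tallies are the weights (they sum to 15).
Weighted sum = 5·21 + 1·25 + 4·44 + 1·11 + 1·30 + 3·81
            = 105 + 25 + 176 + 11 + 30 + 243 = 590.
Overall workload = 590 / 15 = 39.3333 ≈ 39.3.

39.3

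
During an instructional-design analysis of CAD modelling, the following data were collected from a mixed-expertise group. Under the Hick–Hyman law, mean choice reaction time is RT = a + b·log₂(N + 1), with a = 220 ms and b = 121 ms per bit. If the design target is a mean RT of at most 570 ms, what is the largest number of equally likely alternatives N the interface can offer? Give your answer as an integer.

6

Set 220 + 121·log₂(N + 1) ≤ 570.
log₂(N + 1) ≤ (570 − 220) / 121 = 2.8926.
N + 1 ≤ 2^2.8926 = 7.4261.
N ≤ 6.4261, so the largest integer N is 6.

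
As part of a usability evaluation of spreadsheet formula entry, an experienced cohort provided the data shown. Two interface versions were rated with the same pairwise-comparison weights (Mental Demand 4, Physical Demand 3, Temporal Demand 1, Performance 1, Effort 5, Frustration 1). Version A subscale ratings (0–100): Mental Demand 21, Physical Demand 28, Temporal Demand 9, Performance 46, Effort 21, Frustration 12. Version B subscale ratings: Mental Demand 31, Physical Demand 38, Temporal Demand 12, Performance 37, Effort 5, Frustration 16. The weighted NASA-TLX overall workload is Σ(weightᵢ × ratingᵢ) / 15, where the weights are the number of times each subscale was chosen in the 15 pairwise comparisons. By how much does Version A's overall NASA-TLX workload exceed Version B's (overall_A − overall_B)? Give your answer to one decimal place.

Version A weighted sum = 4·21 + 3·28 + 1·9 + 1·46 + 5·21 + 1·12 = 84 + 84 + 9 + 46 + 105 + 12 = 340; overall_A = 340/15 = 22.6667.
Version B weighted sum = 4·31 + 3·38 + 1·12 + 1·37 + 5·5 + 1·16 = 124 + 114 + 12 + 37 + 25 + 16 = 328; overall_B = 328/15 = 21.8667.
Difference = 22.6667 − 21.8667 = 0.8000 ≈ 0.8.

0.8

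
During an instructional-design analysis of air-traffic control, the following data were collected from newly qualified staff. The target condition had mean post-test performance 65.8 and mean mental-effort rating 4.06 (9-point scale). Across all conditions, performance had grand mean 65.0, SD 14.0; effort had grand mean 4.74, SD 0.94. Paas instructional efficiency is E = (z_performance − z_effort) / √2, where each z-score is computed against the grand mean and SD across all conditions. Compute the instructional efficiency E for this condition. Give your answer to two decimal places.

0.55

z_performance = (65.8 − 65.0) / 14.0 = 0.8000 / 14.0 = 0.0571.
z_effort = (4.06 − 4.74) / 0.94 = -0.6800 / 0.94 = -0.7234.
z_P − z_E = 0.0571 − (-0.7234) = 0.7805.
E = 0.7805 / √2 = 0.7805 / 1.41421 = 0.5519 ≈ 0.55.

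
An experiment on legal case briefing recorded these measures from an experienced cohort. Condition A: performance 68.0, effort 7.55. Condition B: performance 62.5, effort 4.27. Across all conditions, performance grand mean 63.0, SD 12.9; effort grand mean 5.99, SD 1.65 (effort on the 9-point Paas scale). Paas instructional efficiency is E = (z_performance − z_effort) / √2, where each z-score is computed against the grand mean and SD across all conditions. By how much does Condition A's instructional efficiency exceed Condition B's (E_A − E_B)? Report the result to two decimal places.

Condition A: z_P = (68.0 − 63.0)/12.9 = 0.3876; z_E = (7.55 − 5.99)/1.65 = 0.9455; E_A = (0.3876 − 0.9455)/√2 = -0.3945.
Condition B: z_P = (62.5 − 63.0)/12.9 = -0.0388; z_E = (4.27 − 5.99)/1.65 = -1.0424; E_B = (-0.0388 − (-1.0424))/√2 = 0.7097.
E_A − E_B = -0.3945 − 0.7097 = -1.1042 ≈ -1.10.

-1.10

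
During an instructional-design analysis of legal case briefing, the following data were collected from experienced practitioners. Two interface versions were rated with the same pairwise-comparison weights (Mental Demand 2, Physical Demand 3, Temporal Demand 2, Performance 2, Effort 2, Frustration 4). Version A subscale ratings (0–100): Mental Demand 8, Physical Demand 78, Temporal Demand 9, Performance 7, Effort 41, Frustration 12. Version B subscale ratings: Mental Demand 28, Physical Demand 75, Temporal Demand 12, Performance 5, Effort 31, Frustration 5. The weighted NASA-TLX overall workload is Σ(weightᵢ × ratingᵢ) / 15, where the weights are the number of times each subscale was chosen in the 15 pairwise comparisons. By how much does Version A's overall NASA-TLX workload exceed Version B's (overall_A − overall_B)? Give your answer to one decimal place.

1.0

Version A weighted sum = 2·8 + 3·78 + 2·9 + 2·7 + 2·41 + 4·12 = 16 + 234 + 18 + 14 + 82 + 48 = 412; overall_A = 412/15 = 27.4667.
Version B weighted sum = 2·28 + 3·75 + 2·12 + 2·5 + 2·31 + 4·5 = 56 + 225 + 24 + 10 + 62 + 20 = 397; overall_B = 397/15 = 26.4667.
Difference = 27.4667 − 26.4667 = 1.0000 ≈ 1.0.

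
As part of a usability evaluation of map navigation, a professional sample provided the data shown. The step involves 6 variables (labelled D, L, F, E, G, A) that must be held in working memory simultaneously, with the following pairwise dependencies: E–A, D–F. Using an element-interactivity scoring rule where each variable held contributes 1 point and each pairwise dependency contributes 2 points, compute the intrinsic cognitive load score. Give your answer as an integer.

Count of variables held simultaneously: 6.
Count of pairwise dependencies listed: 2.
Element contribution: 6 × 1 = 6.
Interaction contribution: 2 × 2 = 4.
Intrinsic load = 6 + 4 = 10.

10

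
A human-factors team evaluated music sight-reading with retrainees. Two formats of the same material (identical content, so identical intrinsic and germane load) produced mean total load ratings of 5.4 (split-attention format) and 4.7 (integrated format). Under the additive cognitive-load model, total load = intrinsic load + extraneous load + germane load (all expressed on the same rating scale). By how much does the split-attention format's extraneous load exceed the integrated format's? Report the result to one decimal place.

0.7

Intrinsic and germane load are equal across formats, so the difference in total load equals the difference in extraneous load.
Extraneous-load difference = 5.4 − 4.7 = 0.7.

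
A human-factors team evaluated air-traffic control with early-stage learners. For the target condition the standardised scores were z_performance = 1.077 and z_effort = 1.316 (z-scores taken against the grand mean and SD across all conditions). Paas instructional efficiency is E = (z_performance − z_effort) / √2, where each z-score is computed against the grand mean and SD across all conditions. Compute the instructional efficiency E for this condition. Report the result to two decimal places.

z_P − z_E = 1.077 − 1.316 = -0.2390.
E = -0.2390 / √2 = -0.2390 / 1.41421 = -0.1690 ≈ -0.17.

-0.17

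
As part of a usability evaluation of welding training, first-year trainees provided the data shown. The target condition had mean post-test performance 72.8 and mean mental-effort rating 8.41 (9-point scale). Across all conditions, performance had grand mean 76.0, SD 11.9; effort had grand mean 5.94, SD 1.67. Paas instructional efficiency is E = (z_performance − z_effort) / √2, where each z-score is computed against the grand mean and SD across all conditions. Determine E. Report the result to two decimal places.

-1.24

z_performance = (72.8 − 76.0) / 11.9 = -3.2000 / 11.9 = -0.2689.
z_effort = (8.41 − 5.94) / 1.67 = 2.4700 / 1.67 = 1.4790.
z_P − z_E = -0.2689 − 1.4790 = -1.7479.
E = -1.7479 / √2 = -1.7479 / 1.41421 = -1.2360 ≈ -1.24.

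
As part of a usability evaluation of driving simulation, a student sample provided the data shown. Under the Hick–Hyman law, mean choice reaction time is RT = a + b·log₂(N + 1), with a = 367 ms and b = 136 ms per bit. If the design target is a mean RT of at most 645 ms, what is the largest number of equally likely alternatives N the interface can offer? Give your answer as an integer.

3

Set 367 + 136·log₂(N + 1) ≤ 645.
log₂(N + 1) ≤ (645 − 367) / 136 = 2.0441.
N + 1 ≤ 2^2.0441 = 4.1242.
N ≤ 3.1242, so the largest integer N is 3.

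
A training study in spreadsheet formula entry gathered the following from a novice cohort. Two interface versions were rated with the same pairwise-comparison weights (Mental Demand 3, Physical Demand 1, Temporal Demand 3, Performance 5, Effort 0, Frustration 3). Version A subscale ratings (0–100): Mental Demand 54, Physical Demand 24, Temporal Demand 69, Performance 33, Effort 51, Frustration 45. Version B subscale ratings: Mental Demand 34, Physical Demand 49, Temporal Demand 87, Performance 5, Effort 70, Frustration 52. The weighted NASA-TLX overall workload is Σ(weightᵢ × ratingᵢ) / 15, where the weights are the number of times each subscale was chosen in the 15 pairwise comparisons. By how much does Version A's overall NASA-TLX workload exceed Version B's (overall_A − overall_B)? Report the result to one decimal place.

Version A weighted sum = 3·54 + 1·24 + 3·69 + 5·33 + 0·51 + 3·45 = 162 + 24 + 207 + 165 + 0 + 135 = 693; overall_A = 693/15 = 46.2000.
Version B weighted sum = 3·34 + 1·49 + 3·87 + 5·5 + 0·70 + 3·52 = 102 + 49 + 261 + 25 + 0 + 156 = 593; overall_B = 593/15 = 39.5333.
Difference = 46.2000 − 39.5333 = 6.6667 ≈ 6.7.

6.7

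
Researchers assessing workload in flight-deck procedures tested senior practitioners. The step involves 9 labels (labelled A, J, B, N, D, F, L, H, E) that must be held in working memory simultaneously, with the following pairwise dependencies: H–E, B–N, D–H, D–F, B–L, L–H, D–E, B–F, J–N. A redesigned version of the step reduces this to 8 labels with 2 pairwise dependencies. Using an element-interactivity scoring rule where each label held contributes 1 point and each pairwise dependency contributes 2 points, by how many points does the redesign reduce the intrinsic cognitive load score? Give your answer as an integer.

15

Original: 9 × 1 + 9 × 2 = 9 + 18 = 27.
Redesigned: 8 × 1 + 2 × 2 = 8 + 4 = 12.
Reduction = 27 − 12 = 15.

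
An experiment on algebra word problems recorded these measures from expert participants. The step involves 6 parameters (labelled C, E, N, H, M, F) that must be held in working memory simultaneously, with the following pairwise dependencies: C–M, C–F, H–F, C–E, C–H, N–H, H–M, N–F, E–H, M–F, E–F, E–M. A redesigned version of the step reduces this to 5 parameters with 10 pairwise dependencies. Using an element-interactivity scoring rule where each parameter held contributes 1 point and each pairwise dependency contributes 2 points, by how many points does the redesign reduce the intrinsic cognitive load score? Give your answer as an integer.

5

Original: 6 × 1 + 12 × 2 = 6 + 24 = 30.
Redesigned: 5 × 1 + 10 × 2 = 5 + 20 = 25.
Reduction = 30 − 25 = 5.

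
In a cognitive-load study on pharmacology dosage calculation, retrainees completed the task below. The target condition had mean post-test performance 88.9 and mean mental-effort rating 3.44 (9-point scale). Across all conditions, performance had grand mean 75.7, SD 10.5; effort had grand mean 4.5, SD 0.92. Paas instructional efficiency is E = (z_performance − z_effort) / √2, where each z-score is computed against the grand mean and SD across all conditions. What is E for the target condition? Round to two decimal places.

z_performance = (88.9 − 75.7) / 10.5 = 13.2000 / 10.5 = 1.2571.
z_effort = (3.44 − 4.5) / 0.92 = -1.0600 / 0.92 = -1.1522.
z_P − z_E = 1.2571 − (-1.1522) = 2.4093.
E = 2.4093 / √2 = 2.4093 / 1.41421 = 1.7036 ≈ 1.70.

1.70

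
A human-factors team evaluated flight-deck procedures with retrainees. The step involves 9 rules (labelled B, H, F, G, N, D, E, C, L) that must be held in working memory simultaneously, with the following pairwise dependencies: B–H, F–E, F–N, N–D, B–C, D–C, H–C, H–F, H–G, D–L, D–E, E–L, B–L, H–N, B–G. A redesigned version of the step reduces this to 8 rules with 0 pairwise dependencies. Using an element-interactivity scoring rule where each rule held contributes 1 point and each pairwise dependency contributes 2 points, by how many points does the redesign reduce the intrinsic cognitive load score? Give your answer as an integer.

31

Original: 9 × 1 + 15 × 2 = 9 + 30 = 39.
Redesigned: 8 × 1 + 0 × 2 = 8 + 0 = 8.
Reduction = 39 − 8 = 31.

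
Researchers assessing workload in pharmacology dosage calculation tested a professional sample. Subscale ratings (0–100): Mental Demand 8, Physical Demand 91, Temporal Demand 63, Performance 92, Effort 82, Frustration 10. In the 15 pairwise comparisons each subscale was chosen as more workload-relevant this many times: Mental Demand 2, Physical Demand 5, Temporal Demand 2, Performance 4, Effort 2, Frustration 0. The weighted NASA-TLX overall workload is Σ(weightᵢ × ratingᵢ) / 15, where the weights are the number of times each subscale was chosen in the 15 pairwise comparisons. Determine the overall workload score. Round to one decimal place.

The tallies are the weights (they sum to 15).
Weighted sum = 2·8 + 5·91 + 2·63 + 4·92 + 2·82 + 0·10
            = 16 + 455 + 126 + 368 + 164 + 0 = 1129.
Overall workload = 1129 / 15 = 75.2667 ≈ 75.3.

75.3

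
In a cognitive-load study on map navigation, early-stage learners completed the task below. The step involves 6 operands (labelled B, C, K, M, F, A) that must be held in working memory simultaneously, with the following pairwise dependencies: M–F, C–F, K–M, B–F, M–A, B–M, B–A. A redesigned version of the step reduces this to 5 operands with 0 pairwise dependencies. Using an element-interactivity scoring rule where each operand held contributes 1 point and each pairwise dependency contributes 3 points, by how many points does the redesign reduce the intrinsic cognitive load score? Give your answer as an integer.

22

Original: 6 × 1 + 7 × 3 = 6 + 21 = 27.
Redesigned: 5 × 1 + 0 × 3 = 5 + 0 = 5.
Reduction = 27 − 5 = 22.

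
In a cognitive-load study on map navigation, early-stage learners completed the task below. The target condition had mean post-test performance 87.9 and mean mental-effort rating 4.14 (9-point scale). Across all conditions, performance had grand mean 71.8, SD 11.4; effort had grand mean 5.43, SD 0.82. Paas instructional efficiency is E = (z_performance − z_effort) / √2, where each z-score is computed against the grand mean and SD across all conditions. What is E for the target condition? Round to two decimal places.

z_performance = (87.9 − 71.8) / 11.4 = 16.1000 / 11.4 = 1.4123.
z_effort = (4.14 − 5.43) / 0.82 = -1.2900 / 0.82 = -1.5732.
z_P − z_E = 1.4123 − (-1.5732) = 2.9855.
E = 2.9855 / √2 = 2.9855 / 1.41421 = 2.1111 ≈ 2.11.

2.11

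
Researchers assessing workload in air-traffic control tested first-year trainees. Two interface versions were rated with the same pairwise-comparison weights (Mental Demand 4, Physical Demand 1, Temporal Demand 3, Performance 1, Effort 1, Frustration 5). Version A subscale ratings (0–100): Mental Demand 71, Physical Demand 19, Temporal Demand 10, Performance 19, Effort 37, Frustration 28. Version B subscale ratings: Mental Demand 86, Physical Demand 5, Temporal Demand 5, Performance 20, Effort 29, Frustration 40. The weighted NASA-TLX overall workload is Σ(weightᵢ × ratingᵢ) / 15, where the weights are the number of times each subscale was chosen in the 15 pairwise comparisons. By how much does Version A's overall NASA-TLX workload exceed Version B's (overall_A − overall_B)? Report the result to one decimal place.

Version A weighted sum = 4·71 + 1·19 + 3·10 + 1·19 + 1·37 + 5·28 = 284 + 19 + 30 + 19 + 37 + 140 = 529; overall_A = 529/15 = 35.2667.
Version B weighted sum = 4·86 + 1·5 + 3·5 + 1·20 + 1·29 + 5·40 = 344 + 5 + 15 + 20 + 29 + 200 = 613; overall_B = 613/15 = 40.8667.
Difference = 35.2667 − 40.8667 = -5.6000 ≈ -5.6.

-5.6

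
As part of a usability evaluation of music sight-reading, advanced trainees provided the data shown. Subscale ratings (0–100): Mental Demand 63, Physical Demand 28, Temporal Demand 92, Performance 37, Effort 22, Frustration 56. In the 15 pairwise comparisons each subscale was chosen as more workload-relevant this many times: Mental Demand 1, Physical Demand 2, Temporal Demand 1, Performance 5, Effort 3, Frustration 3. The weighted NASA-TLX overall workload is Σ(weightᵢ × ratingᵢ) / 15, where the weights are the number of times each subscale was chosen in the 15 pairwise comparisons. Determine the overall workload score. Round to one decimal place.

42.0

The tallies are the weights (they sum to 15).
Weighted sum = 1·63 + 2·28 + 1·92 + 5·37 + 3·22 + 3·56
            = 63 + 56 + 92 + 185 + 66 + 168 = 630.
Overall workload = 630 / 15 = 42.0000 ≈ 42.0.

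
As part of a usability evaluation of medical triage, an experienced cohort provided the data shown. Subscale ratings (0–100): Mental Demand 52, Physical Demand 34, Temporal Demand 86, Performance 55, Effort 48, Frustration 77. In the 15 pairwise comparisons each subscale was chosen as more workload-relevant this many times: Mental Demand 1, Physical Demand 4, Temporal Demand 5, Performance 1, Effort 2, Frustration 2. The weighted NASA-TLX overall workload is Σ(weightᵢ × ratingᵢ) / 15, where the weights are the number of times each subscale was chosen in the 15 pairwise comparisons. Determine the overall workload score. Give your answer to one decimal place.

The tallies are the weights (they sum to 15).
Weighted sum = 1·52 + 4·34 + 5·86 + 1·55 + 2·48 + 2·77
            = 52 + 136 + 430 + 55 + 96 + 154 = 923.
Overall workload = 923 / 15 = 61.5333 ≈ 61.5.

61.5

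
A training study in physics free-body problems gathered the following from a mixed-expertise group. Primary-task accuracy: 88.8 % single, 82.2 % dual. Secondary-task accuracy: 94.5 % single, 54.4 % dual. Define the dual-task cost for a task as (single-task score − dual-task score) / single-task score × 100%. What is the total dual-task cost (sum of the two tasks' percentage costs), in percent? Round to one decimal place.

49.9

Primary cost = (88.8 − 82.2) / 88.8 × 100% = 7.4324%.
Secondary cost = (94.5 − 54.4) / 94.5 × 100% = 42.4339%.
Total = 7.4324% + 42.4339% = 49.8663% ≈ 49.9%.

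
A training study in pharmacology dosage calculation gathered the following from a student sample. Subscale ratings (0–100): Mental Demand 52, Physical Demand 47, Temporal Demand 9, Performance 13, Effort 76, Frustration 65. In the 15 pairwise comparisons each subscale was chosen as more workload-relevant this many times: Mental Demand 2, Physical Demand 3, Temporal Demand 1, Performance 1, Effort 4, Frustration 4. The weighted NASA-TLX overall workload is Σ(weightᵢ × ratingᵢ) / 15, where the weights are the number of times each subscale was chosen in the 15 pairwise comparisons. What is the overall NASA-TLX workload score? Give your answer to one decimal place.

The tallies are the weights (they sum to 15).
Weighted sum = 2·52 + 3·47 + 1·9 + 1·13 + 4·76 + 4·65
            = 104 + 141 + 9 + 13 + 304 + 260 = 831.
Overall workload = 831 / 15 = 55.4000 ≈ 55.4.

55.4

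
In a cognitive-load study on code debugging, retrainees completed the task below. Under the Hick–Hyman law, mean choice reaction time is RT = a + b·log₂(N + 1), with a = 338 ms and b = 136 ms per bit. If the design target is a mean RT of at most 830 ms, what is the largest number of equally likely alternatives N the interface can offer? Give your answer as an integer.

11

Set 338 + 136·log₂(N + 1) ≤ 830.
log₂(N + 1) ≤ (830 − 338) / 136 = 3.6176.
N + 1 ≤ 2^3.6176 = 12.2746.
N ≤ 11.2746, so the largest integer N is 11.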